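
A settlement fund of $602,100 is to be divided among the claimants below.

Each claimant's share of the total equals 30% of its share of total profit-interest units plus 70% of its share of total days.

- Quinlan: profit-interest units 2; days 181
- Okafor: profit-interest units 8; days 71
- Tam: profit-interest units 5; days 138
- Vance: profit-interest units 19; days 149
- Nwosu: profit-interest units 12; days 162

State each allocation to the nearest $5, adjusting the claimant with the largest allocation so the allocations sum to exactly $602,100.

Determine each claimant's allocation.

Quinlan: $116,680 · Okafor: $74,100 · Tam: $102,605 · Vance: $164,195 · Nwosu: $144,520

Profit-interest units total 46; days total 701.
Blended shares (30% profit-interest units + 70% days): Quinlan 0.1938; Okafor 0.1231; Tam 0.1704; Vance 0.2727; Nwosu 0.2400.
Raw shares: Quinlan 116,678.11; Okafor 74,102.03; Tam 102,604.97; Vance 164,192.97; Nwosu 144,521.93.
After rounding ($5): Quinlan $116,680; Okafor $74,100; Tam $102,605; Vance $164,195; Nwosu $144,520. Sum = $602,100.
Sum already equals the total — no adjustment.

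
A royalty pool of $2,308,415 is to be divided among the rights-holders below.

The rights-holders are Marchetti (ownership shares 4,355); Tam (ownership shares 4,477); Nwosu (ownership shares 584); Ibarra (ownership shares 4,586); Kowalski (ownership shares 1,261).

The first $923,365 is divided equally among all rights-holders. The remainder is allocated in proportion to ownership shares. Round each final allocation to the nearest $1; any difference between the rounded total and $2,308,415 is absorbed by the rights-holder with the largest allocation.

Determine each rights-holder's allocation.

Marchetti: $579,870 | Tam: $590,941 | Nwosu: $237,668 | Ibarra: $600,833 | Kowalski: $299,103

Equal tier: $923,365 ÷ 5 = $184,673 apiece.
Remainder $1,385,050 by ownership shares (total 15,263): Marchetti 395,197.06 → $395,197; Tam 406,268.02 → $406,268; Nwosu 52,995.43 → $52,995; Ibarra 416,159.29 → $416,159; Kowalski 114,430.19 → $114,430.
Rounding difference +$1 on remainder applied to Ibarra.
Totals: Marchetti $184,673 + $395,197 = $579,870; Tam $184,673 + $406,268 = $590,941; Nwosu $184,673 + $52,995 = $237,668; Ibarra $184,673 + $416,160 = $600,833; Kowalski $184,673 + $114,430 = $299,103.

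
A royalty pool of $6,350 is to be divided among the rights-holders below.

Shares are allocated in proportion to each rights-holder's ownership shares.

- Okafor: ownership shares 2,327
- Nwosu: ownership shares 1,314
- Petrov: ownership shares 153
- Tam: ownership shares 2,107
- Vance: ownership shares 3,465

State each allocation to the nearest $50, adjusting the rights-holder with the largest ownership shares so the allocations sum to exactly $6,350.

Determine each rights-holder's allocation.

Okafor: $1,600 · Nwosu: $900 · Petrov: $100 · Tam: $1,450 · Vance: $2,300

Total ownership shares = 2,327 + 1,314 + 153 + 2,107 + 3,465 = 9,366.
Unrounded shares: Okafor 1,577.67; Nwosu 890.87; Petrov 103.73; Tam 1,428.51; Vance 2,349.22.
Rounded to nearest $50: Okafor $1,600; Nwosu $900; Petrov $100; Tam $1,450; Vance $2,350. Sum = $6,400.
Difference $6,350 − $6,400 = −$50 applied to largest ownership shares (Vance): Vance becomes $2,300.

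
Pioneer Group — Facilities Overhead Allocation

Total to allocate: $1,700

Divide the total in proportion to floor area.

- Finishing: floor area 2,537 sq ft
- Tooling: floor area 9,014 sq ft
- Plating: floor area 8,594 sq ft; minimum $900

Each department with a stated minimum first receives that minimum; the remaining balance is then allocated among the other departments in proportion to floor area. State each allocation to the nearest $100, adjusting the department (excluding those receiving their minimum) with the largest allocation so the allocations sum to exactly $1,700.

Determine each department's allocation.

Finishing: $200 · Tooling: $600 · Plating: $900

Guaranteed amounts: Plating $900. Remaining pool $800.
Remaining pool split over remaining floor area 11,551: Finishing 175.71 → $200; Tooling 624.29 → $600.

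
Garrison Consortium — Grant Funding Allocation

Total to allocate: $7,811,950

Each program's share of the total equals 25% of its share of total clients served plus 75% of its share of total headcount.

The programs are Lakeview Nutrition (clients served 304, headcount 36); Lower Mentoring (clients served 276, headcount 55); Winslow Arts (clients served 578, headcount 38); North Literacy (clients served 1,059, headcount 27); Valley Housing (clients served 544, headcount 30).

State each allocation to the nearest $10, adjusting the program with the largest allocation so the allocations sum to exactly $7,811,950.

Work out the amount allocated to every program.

Lakeview Nutrition: $1,349,030 | Lower Mentoring: $1,927,710 | Winslow Arts: $1,605,840 | North Literacy: $1,599,580 | Valley Housing: $1,329,790

Clients served total 2,761; headcount total 186.
Blended shares (25% clients served + 75% headcount): Lakeview Nutrition 0.1727; Lower Mentoring 0.2468; Winslow Arts 0.2056; North Literacy 0.2048; Valley Housing 0.1702.
Proportional shares: Lakeview Nutrition 1,349,026.50; Lower Mentoring 1,927,716.93; Winslow Arts 1,605,839.41; North Literacy 1,599,575.96; Valley Housing 1,329,791.20.
At nearest $10: Lakeview Nutrition $1,349,030; Lower Mentoring $1,927,720; Winslow Arts $1,605,840; North Literacy $1,599,580; Valley Housing $1,329,790. Sum = $7,811,960.
Difference $7,811,950 − $7,811,960 = −$10 applied to largest allocation (Lower Mentoring): Lower Mentoring becomes $1,927,710.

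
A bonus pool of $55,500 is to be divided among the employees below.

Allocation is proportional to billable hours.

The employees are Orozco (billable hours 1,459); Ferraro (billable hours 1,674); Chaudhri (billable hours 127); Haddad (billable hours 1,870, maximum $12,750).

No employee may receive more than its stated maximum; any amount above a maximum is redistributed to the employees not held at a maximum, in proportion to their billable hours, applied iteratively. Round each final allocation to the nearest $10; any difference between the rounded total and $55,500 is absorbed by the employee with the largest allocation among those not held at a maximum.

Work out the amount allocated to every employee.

Orozco: $19,130 · Ferraro: $21,950 · Chaudhri: $1,670 · Haddad: $12,750

Combined billable hours = 5,130.
Unconstrained shares: Orozco 15,784.50; Ferraro 18,110.53; Chaudhri 1,373.98; Haddad 20,230.99.
Capped: Haddad ($12,750); remaining pool $42,750 reallocated over remaining billable hours 3,260.
Remaining shares: Orozco 19,132.59 → $19,130; Ferraro 21,951.99 → $21,950; Chaudhri 1,665.41 → $1,670.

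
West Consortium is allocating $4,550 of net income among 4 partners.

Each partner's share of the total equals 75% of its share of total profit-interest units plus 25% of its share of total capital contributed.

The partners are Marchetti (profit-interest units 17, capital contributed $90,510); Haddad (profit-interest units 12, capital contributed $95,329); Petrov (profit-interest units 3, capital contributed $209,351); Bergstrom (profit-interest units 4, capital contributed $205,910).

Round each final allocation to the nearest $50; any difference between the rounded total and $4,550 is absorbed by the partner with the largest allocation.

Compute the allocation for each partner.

Marchetti: $1,800 | Haddad: $1,300 | Petrov: $700 | Bergstrom: $750

Totals — profit-interest units 36, capital contributed 601,100.
Composite weights (75% profit-interest units + 25% capital contributed): Marchetti 0.3918; Haddad 0.2896; Petrov 0.1496; Bergstrom 0.1690.
Raw shares: Marchetti 1,782.74; Haddad 1,317.90; Petrov 680.54; Bergstrom 768.82.
At nearest $50: Marchetti $1,800; Haddad $1,300; Petrov $700; Bergstrom $750. Sum = $4,550.
Rounded total matches; no reconciliation needed.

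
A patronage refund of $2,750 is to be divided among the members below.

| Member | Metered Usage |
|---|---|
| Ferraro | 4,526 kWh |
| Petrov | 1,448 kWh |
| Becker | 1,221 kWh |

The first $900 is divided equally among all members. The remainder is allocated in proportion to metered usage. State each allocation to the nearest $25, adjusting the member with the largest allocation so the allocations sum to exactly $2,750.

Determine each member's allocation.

Ferraro: $1,450; Petrov: $675; Becker: $625

First tranche $900 split equally: $300 each.
Remainder $1,850 by metered usage (total 7,195): Ferraro 1,163.74 → $1,175; Petrov 372.31 → $375; Becker 313.95 → $325.
Rounding difference −$25 on remainder applied to Ferraro.
Totals: Ferraro $300 + $1,150 = $1,450; Petrov $300 + $375 = $675; Becker $300 + $325 = $625.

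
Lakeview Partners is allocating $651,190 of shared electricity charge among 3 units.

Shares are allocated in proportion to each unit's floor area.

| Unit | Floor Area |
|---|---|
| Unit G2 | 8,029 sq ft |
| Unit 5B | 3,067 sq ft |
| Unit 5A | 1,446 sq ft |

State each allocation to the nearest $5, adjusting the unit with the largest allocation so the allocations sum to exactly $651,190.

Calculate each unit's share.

Unit G2: $416,875 · Unit 5B: $159,240 · Unit 5A: $75,075

Sum of floor area: 12,542.
Unrounded shares: Unit G2 8,029/12,542 × $651,190 = 416,871.67; Unit 5B 3,067/12,542 × $651,190 = 159,240.93; Unit 5A 1,446/12,542 × $651,190 = 75,077.40.
At nearest $5: Unit G2 $416,870; Unit 5B $159,240; Unit 5A $75,075. Sum = $651,185.
Difference $651,190 − $651,185 = +$5 applied to largest allocation (Unit G2): Unit G2 becomes $416,875.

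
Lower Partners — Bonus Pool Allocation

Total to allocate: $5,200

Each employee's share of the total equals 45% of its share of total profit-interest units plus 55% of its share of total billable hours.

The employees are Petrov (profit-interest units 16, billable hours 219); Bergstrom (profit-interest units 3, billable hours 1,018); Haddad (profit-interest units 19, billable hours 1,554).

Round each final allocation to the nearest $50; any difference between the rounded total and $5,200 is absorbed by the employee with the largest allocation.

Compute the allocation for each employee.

Petrov: $1,200; Bergstrom: $1,250; Haddad: $2,750

Totals — profit-interest units 38, billable hours 2,791.
Composite weights (45% profit-interest units + 55% billable hours): Petrov 0.2326; Bergstrom 0.2361; Haddad 0.5312.
Proportional shares: Petrov 1,209.68; Bergstrom 1,227.90; Haddad 2,762.42.
Rounded to nearest $50: Petrov $1,200; Bergstrom $1,250; Haddad $2,750. Sum = $5,200.
Sum already equals the total — no adjustment.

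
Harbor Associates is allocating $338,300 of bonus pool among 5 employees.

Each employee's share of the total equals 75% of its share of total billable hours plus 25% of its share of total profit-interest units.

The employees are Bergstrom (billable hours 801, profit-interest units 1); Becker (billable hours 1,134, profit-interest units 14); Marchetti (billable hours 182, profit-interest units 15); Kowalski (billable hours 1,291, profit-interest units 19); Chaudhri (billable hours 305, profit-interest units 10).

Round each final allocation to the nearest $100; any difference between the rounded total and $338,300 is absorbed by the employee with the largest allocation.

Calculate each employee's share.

Billable hours total 3,713; profit-interest units total 59.
Blended shares (75% billable hours + 25% profit-interest units): Bergstrom 0.1660; Becker 0.2884; Marchetti 0.1003; Kowalski 0.3413; Chaudhri 0.1040.
Pro-rata amounts: Bergstrom 56,169.19; Becker 97,559.66; Marchetti 33,938.95; Kowalski 115,455.51; Chaudhri 35,176.69.
Rounded to nearest $100: Bergstrom $56,200; Becker $97,600; Marchetti $33,900; Kowalski $115,500; Chaudhri $35,200. Sum = $338,400.
Difference $338,300 − $338,400 = −$100 applied to largest allocation (Kowalski): Kowalski becomes $115,400.

Bergstrom: $56,200 · Becker: $97,600 · Marchetti: $33,900 · Kowalski: $115,400 · Chaudhri: $35,200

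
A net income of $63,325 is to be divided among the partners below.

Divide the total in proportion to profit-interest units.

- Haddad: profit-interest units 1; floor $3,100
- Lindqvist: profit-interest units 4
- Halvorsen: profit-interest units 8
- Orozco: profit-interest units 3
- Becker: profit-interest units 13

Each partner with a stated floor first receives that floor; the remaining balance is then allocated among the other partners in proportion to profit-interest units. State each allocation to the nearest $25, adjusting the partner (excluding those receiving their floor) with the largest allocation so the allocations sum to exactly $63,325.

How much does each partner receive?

Guaranteed amounts: Haddad $3,100. Residual $60,225.
Residual split over remaining profit-interest units 28: Lindqvist 8,603.57 → $8,600; Halvorsen 17,207.14 → $17,200; Orozco 6,452.68 → $6,450; Becker 27,961.61 → $27,950.
Rounding difference +$25 applied to Becker → $27,975.

Haddad: $3,100 | Lindqvist: $8,600 | Halvorsen: $17,200 | Orozco: $6,450 | Becker: $27,975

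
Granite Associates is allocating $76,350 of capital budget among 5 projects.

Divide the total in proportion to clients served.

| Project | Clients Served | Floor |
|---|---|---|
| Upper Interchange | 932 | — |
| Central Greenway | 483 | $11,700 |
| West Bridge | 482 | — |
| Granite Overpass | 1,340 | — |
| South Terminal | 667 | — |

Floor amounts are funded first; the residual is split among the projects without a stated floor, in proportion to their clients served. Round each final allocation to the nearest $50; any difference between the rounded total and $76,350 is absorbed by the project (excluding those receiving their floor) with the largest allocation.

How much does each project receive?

Minimums first: Central Greenway $11,700. Remaining pool $64,650.
Remaining pool split over remaining clients served 3,421: Upper Interchange 17,612.92 → $17,600; West Bridge 9,108.83 → $9,100; Granite Overpass 25,323.30 → $25,300; South Terminal 12,604.95 → $12,600.
Rounding difference +$50 applied to Granite Overpass → $25,350.

Upper Interchange: $17,600; Central Greenway: $11,700; West Bridge: $9,100; Granite Overpass: $25,350; South Terminal: $12,600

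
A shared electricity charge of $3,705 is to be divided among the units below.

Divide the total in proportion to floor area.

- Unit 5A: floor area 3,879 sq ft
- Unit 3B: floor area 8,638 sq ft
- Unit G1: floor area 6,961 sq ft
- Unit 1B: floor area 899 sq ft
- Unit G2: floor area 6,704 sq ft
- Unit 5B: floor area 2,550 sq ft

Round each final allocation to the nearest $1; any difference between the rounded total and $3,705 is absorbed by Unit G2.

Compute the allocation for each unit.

Unit 5A: $485; Unit 3B: $1,080; Unit G1: $870; Unit 1B: $112; Unit G2: $839; Unit 5B: $319

Sum of floor area: 29,631.
Unrounded shares: Unit 5A 3,879/29,631 × $3,705 = 485.02; Unit 3B 8,638/29,631 × $3,705 = 1,080.08; Unit G1 6,961/29,631 × $3,705 = 870.39; Unit 1B 899/29,631 × $3,705 = 112.41; Unit G2 6,704/29,631 × $3,705 = 838.25; Unit 5B 2,550/29,631 × $3,705 = 318.85.
After rounding ($1): Unit 5A $485; Unit 3B $1,080; Unit G1 $870; Unit 1B $112; Unit G2 $838; Unit 5B $319. Sum = $3,704.
Difference $3,705 − $3,704 = +$1 applied to Unit G2: Unit G2 becomes $839.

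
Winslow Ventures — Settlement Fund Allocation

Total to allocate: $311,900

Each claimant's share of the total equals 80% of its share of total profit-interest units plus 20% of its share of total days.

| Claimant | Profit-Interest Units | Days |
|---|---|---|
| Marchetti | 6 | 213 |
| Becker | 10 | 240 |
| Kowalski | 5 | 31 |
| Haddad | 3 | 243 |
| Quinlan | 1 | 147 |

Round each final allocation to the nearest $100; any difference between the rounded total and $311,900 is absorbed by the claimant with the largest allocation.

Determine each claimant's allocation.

Totals — profit-interest units 25, days 874.
Blended shares (80% profit-interest units + 20% days): Marchetti 0.2407; Becker 0.3749; Kowalski 0.1671; Haddad 0.1516; Quinlan 0.0656.
Pro-rata amounts: Marchetti 75,087.25; Becker 116,937.52; Kowalski 52,116.56; Haddad 47,286.04; Quinlan 20,472.63.
After rounding ($100): Marchetti $75,100; Becker $116,900; Kowalski $52,100; Haddad $47,300; Quinlan $20,500. Sum = $311,900.
Rounded total matches; no reconciliation needed.

Marchetti: $75,100 · Becker: $116,900 · Kowalski: $52,100 · Haddad: $47,300 · Quinlan: $20,500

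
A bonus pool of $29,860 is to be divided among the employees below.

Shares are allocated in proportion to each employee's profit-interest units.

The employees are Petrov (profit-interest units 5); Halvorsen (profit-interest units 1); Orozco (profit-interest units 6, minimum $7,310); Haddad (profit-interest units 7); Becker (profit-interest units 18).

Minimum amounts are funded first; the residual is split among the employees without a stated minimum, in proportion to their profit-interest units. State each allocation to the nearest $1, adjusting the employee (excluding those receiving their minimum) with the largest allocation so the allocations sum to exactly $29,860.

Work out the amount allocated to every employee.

Fund the minimums — Orozco $7,310. Residual $22,550.
Residual split over remaining profit-interest units 31: Petrov 3,637.10 → $3,637; Halvorsen 727.42 → $727; Haddad 5,091.94 → $5,092; Becker 13,093.55 → $13,094.

Petrov: $3,637 · Halvorsen: $727 · Orozco: $7,310 · Haddad: $5,092 · Becker: $13,094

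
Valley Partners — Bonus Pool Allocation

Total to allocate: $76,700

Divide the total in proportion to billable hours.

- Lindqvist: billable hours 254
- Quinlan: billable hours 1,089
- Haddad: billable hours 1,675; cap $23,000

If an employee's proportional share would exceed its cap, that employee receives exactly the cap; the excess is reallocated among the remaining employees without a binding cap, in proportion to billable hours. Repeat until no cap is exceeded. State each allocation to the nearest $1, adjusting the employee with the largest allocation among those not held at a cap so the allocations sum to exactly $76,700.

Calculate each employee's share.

Total billable hours = 3,018.
Unconstrained shares: Lindqvist 6,455.20; Quinlan 27,676.04; Haddad 42,568.75.
Held at cap: Haddad ($23,000); remaining pool $53,700 reallocated over remaining billable hours 1,343.
Remaining shares: Lindqvist 10,156.22 → $10,156; Quinlan 43,543.78 → $43,544.

Lindqvist: $10,156 | Quinlan: $43,544 | Haddad: $23,000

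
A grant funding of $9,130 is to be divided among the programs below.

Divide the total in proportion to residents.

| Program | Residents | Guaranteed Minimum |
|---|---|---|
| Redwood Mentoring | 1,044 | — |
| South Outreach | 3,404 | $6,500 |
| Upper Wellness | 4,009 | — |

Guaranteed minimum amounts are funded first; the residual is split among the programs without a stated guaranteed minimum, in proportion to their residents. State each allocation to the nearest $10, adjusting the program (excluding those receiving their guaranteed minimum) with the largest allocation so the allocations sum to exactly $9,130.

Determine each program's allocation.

Redwood Mentoring: $540; South Outreach: $6,500; Upper Wellness: $2,090

Guaranteed amounts: South Outreach $6,500. Remaining pool $2,630.
Remaining pool split over remaining residents 5,053: Redwood Mentoring 543.38 → $540; Upper Wellness 2,086.62 → $2,090.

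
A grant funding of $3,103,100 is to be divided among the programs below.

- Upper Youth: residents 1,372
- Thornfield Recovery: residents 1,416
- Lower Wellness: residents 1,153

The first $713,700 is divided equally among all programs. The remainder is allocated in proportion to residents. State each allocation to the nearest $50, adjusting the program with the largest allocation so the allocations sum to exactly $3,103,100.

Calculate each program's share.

$713,700 shared equally gives $237,900 per program.
Remainder $2,389,400 by residents (total 3,941): Upper Youth 831,833.75 → $831,850; Thornfield Recovery 858,510.63 → $858,500; Lower Wellness 699,055.62 → $699,050.
Totals: Upper Youth $237,900 + $831,850 = $1,069,750; Thornfield Recovery $237,900 + $858,500 = $1,096,400; Lower Wellness $237,900 + $699,050 = $936,950.

Upper Youth: $1,069,750 | Thornfield Recovery: $1,096,400 | Lower Wellness: $936,950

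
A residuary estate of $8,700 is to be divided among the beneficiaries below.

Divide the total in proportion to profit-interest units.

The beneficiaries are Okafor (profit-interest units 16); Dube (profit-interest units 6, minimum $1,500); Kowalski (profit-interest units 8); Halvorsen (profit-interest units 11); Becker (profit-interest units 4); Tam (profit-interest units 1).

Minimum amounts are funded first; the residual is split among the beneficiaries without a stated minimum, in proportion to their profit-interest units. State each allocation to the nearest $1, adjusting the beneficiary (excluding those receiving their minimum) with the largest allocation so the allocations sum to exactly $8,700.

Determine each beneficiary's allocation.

Guaranteed amounts: Dube $1,500. Residual $7,200.
Residual split over remaining profit-interest units 40: Okafor 2,880.00 → $2,880; Kowalski 1,440.00 → $1,440; Halvorsen 1,980.00 → $1,980; Becker 720.00 → $720; Tam 180.00 → $180.

Okafor: $2,880 | Dube: $1,500 | Kowalski: $1,440 | Halvorsen: $1,980 | Becker: $720 | Tam: $180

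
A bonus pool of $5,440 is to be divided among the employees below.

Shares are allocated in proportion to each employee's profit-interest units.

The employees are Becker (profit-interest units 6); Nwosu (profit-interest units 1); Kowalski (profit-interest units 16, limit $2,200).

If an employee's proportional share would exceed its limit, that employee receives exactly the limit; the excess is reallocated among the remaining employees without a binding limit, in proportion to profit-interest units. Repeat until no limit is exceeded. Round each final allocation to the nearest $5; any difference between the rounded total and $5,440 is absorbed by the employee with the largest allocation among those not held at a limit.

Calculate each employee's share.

Sum of profit-interest units: 23.
Unconstrained shares: Becker 1,419.13; Nwosu 236.52; Kowalski 3,784.35.
Capped: Kowalski ($2,200); balance $3,240 reallocated over remaining profit-interest units 7.
Redistributed shares: Becker 2,777.14 → $2,775; Nwosu 462.86 → $465.

Becker: $2,775 · Nwosu: $465 · Kowalski: $2,200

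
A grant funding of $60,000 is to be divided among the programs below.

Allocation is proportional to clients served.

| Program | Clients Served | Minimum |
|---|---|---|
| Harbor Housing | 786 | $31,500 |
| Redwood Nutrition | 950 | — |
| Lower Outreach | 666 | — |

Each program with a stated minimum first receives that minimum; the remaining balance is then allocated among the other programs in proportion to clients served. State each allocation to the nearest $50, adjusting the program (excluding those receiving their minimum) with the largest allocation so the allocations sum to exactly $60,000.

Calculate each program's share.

Fund the minimums — Harbor Housing $31,500. Remaining pool $28,500.
Remaining pool split over remaining clients served 1,616: Redwood Nutrition 16,754.33 → $16,750; Lower Outreach 11,745.67 → $11,750.

Harbor Housing: $31,500 | Redwood Nutrition: $16,750 | Lower Outreach: $11,750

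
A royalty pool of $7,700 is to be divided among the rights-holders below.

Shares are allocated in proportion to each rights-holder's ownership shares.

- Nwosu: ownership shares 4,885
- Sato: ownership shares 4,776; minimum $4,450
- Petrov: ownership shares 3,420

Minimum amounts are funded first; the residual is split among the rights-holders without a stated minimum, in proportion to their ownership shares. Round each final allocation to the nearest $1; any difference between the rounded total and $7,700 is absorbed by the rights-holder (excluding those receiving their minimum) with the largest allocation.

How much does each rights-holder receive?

Minimums first: Sato $4,450. Remaining pool $3,250.
Remaining pool split over remaining ownership shares 8,305: Nwosu 1,911.65 → $1,912; Petrov 1,338.35 → $1,338.

Nwosu: $1,912; Sato: $4,450; Petrov: $1,338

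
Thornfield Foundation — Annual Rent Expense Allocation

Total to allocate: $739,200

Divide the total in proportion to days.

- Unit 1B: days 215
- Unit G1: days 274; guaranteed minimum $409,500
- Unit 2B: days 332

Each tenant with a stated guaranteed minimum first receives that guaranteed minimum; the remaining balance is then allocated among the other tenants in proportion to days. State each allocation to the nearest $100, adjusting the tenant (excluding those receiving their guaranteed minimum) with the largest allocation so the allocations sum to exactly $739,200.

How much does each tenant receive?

Unit 1B: $129,600 · Unit G1: $409,500 · Unit 2B: $200,100

Fund the minimums — Unit G1 $409,500. Residual $329,700.
Residual split over remaining days 547: Unit 1B 129,589.58 → $129,600; Unit 2B 200,110.42 → $200,100.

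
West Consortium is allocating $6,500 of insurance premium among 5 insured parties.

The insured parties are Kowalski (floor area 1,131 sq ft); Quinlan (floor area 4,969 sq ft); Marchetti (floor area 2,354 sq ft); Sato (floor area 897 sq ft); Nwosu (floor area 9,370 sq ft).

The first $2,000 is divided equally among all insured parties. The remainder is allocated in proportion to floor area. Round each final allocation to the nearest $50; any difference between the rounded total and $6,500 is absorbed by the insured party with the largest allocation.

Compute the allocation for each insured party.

Kowalski: $650; Quinlan: $1,600; Marchetti: $950; Sato: $600; Nwosu: $2,700

First tranche $2,000 split equally: $400 each.
Remainder $4,500 by floor area (total 18,721): Kowalski 271.86 → $250; Quinlan 1,194.41 → $1,200; Marchetti 565.84 → $550; Sato 215.61 → $200; Nwosu 2,252.28 → $2,250.
Rounding difference +$50 on remainder applied to Nwosu.
Totals: Kowalski $400 + $250 = $650; Quinlan $400 + $1,200 = $1,600; Marchetti $400 + $550 = $950; Sato $400 + $200 = $600; Nwosu $400 + $2,300 = $2,700.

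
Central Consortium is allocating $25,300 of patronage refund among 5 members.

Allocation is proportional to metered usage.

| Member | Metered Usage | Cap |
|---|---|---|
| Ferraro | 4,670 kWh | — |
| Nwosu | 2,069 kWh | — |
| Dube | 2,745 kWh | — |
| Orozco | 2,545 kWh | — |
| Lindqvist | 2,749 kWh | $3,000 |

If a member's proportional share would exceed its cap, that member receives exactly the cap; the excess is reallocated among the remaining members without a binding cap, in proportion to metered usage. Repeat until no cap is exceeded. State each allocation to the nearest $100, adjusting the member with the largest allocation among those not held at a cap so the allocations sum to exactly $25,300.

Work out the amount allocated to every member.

Ferraro: $8,700 | Nwosu: $3,800 | Dube: $5,100 | Orozco: $4,700 | Lindqvist: $3,000

Sum of metered usage: 14,778.
Pro-rata shares before constraints: Ferraro 7,995.06; Nwosu 3,542.14; Dube 4,699.45; Orozco 4,357.05; Lindqvist 4,706.30.
Capped: Lindqvist ($3,000); balance $22,300 reallocated over remaining metered usage 12,029.
Remaining shares: Ferraro 8,657.49 → $8,700; Nwosu 3,835.62 → $3,800; Dube 5,088.83 → $5,100; Orozco 4,718.06 → $4,700.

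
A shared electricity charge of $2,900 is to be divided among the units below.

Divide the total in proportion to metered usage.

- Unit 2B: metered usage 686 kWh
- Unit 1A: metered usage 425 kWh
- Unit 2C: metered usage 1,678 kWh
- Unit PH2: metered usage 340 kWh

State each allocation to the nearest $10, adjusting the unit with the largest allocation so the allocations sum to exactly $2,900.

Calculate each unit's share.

Unit 2B: $640 · Unit 1A: $390 · Unit 2C: $1,550 · Unit PH2: $320

Combined metered usage = 3,129.
Unrounded shares: Unit 2B 686/3,129 × $2,900 = 635.79; Unit 1A 425/3,129 × $2,900 = 393.90; Unit 2C 1,678/3,129 × $2,900 = 1,555.19; Unit PH2 340/3,129 × $2,900 = 315.12.
Rounded to nearest $10: Unit 2B $640; Unit 1A $390; Unit 2C $1,560; Unit PH2 $320. Sum = $2,910.
Difference $2,900 − $2,910 = −$10 applied to largest allocation (Unit 2C): Unit 2C becomes $1,550.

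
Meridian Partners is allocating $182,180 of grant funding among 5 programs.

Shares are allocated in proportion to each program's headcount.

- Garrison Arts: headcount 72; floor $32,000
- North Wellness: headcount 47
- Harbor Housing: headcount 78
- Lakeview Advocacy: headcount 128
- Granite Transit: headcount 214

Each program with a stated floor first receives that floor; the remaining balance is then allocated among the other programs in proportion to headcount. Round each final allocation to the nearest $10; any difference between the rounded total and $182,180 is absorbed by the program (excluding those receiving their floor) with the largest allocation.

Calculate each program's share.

Garrison Arts: $32,000; North Wellness: $15,110; Harbor Housing: $25,080; Lakeview Advocacy: $41,160; Granite Transit: $68,830

Guaranteed amounts: Garrison Arts $32,000. Residual $150,180.
Residual split over remaining headcount 467: North Wellness 15,114.48 → $15,110; Harbor Housing 25,083.60 → $25,080; Lakeview Advocacy 41,162.83 → $41,160; Granite Transit 68,819.10 → $68,820.
Rounding difference +$10 applied to Granite Transit → $68,830.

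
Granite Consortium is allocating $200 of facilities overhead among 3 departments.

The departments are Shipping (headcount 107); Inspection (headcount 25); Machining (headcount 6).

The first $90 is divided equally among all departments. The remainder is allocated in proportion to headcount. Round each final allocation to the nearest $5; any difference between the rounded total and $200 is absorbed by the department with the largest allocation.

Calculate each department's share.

Shipping: $115 · Inspection: $50 · Machining: $35

Equal tier: $90 ÷ 3 = $30 apiece.
Remainder $110 by headcount (total 138): Shipping 85.29 → $85; Inspection 19.93 → $20; Machining 4.78 → $5.
Totals: Shipping $30 + $85 = $115; Inspection $30 + $20 = $50; Machining $30 + $5 = $35.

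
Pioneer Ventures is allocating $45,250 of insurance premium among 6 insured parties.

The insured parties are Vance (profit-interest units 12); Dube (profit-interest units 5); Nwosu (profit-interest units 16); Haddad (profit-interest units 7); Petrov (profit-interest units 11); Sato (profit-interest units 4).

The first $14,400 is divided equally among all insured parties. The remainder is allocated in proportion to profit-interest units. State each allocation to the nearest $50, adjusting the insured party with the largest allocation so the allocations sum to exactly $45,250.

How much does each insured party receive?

Vance: $9,150 · Dube: $5,200 · Nwosu: $11,350 · Haddad: $6,350 · Petrov: $8,550 · Sato: $4,650

Equal tier: $14,400 ÷ 6 = $2,400 apiece.
Remainder $30,850 by profit-interest units (total 55): Vance 6,730.91 → $6,750; Dube 2,804.55 → $2,800; Nwosu 8,974.55 → $8,950; Haddad 3,926.36 → $3,950; Petrov 6,170.00 → $6,150; Sato 2,243.64 → $2,250.
Totals: Vance $2,400 + $6,750 = $9,150; Dube $2,400 + $2,800 = $5,200; Nwosu $2,400 + $8,950 = $11,350; Haddad $2,400 + $3,950 = $6,350; Petrov $2,400 + $6,150 = $8,550; Sato $2,400 + $2,250 = $4,650.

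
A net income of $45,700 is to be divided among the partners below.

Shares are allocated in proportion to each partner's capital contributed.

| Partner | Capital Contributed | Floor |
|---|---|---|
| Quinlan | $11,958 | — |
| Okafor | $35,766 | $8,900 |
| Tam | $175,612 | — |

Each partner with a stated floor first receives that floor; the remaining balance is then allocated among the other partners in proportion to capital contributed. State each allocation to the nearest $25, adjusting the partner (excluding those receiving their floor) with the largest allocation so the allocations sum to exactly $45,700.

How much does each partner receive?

Guaranteed amounts: Okafor $8,900. Remaining pool $36,800.
Remaining pool split over remaining capital contributed 187,570: Quinlan 2,346.08 → $2,350; Tam 34,453.92 → $34,450.

Quinlan: $2,350 · Okafor: $8,900 · Tam: $34,450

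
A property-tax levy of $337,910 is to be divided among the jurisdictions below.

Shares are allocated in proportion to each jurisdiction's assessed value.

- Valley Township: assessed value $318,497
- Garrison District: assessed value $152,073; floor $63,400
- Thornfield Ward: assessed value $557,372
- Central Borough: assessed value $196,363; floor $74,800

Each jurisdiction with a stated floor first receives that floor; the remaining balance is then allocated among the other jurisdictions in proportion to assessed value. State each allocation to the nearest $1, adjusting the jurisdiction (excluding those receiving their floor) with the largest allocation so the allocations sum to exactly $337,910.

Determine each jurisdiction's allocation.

Guaranteed amounts: Garrison District $63,400; Central Borough $74,800. Residual $199,710.
Residual split over remaining assessed value 875,869: Valley Township 72,621.63 → $72,622; Thornfield Ward 127,088.37 → $127,088.

Valley Township: $72,622 | Garrison District: $63,400 | Thornfield Ward: $127,088 | Central Borough: $74,800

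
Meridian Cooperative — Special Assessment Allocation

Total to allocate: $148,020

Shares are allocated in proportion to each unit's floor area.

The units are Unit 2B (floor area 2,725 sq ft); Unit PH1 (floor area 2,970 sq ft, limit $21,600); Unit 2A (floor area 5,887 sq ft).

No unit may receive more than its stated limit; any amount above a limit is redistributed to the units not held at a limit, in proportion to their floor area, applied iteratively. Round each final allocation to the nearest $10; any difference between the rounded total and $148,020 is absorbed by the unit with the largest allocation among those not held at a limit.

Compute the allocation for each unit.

Floor area total: 11,582.
Unconstrained shares: Unit 2B 34,825.98; Unit PH1 37,957.12; Unit 2A 75,236.90.
Held at cap: Unit PH1 ($21,600); balance $126,420 reallocated over remaining floor area 8,612.
Remaining shares: Unit 2B 40,001.68 → $40,000; Unit 2A 86,418.32 → $86,420.

Unit 2B: $40,000 | Unit PH1: $21,600 | Unit 2A: $86,420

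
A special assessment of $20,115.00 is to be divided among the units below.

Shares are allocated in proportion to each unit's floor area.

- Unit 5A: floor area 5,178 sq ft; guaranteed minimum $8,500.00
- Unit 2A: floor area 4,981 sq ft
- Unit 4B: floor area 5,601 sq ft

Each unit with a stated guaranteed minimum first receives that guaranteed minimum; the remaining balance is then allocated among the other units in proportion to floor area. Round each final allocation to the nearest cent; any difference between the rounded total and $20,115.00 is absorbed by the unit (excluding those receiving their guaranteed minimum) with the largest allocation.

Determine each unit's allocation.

Unit 5A: $8,500.00 | Unit 2A: $5,467.24 | Unit 4B: $6,147.76

Fund the minimums — Unit 5A $8,500.00. Residual $11,615.00.
Residual split over remaining floor area 10,582: Unit 2A 5,467.2382 → $5,467.24; Unit 4B 6,147.7618 → $6,147.76.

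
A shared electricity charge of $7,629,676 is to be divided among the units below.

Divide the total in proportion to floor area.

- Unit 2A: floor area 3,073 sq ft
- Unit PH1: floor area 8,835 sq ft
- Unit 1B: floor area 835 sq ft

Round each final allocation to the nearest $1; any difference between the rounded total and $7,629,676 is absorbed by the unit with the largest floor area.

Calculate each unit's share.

Unit 2A: $1,839,912; Unit PH1: $5,289,821; Unit 1B: $499,943

Combined floor area = 3,073 + 8,835 + 835 = 12,743.
Proportional shares: Unit 2A 1,839,911.67; Unit PH1 5,289,820.88; Unit 1B 499,943.46.
Rounded to nearest $1: Unit 2A $1,839,912; Unit PH1 $5,289,821; Unit 1B $499,943. Sum = $7,629,676.
Sum already equals the total — no adjustment.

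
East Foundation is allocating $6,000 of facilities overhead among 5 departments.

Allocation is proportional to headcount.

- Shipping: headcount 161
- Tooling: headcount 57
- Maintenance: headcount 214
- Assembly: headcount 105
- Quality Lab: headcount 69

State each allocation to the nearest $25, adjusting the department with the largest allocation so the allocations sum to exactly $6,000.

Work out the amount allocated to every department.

Shipping: $1,600 · Tooling: $575 · Maintenance: $2,100 · Assembly: $1,050 · Quality Lab: $675

Combined headcount = 606.
Unrounded shares: Shipping 161/606 × $6,000 = 1,594.06; Tooling 57/606 × $6,000 = 564.36; Maintenance 214/606 × $6,000 = 2,118.81; Assembly 105/606 × $6,000 = 1,039.60; Quality Lab 69/606 × $6,000 = 683.17.
Rounded to nearest $25: Shipping $1,600; Tooling $575; Maintenance $2,125; Assembly $1,050; Quality Lab $675. Sum = $6,025.
Difference $6,000 − $6,025 = −$25 applied to largest allocation (Maintenance): Maintenance becomes $2,100.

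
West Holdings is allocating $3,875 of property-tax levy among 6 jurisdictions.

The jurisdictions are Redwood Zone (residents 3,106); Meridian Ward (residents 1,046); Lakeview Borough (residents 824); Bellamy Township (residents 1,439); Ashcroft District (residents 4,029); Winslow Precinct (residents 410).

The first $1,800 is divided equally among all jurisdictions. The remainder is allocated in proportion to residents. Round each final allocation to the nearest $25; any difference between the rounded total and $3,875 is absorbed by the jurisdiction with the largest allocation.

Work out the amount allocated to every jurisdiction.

Equal tier: $1,800 ÷ 6 = $300 apiece.
Remainder $2,075 by residents (total 10,854): Redwood Zone 593.79 → $600; Meridian Ward 199.97 → $200; Lakeview Borough 157.53 → $150; Bellamy Township 275.10 → $275; Ashcroft District 770.24 → $775; Winslow Precinct 78.38 → $75.
Totals: Redwood Zone $300 + $600 = $900; Meridian Ward $300 + $200 = $500; Lakeview Borough $300 + $150 = $450; Bellamy Township $300 + $275 = $575; Ashcroft District $300 + $775 = $1,075; Winslow Precinct $300 + $75 = $375.

Redwood Zone: $900; Meridian Ward: $500; Lakeview Borough: $450; Bellamy Township: $575; Ashcroft District: $1,075; Winslow Precinct: $375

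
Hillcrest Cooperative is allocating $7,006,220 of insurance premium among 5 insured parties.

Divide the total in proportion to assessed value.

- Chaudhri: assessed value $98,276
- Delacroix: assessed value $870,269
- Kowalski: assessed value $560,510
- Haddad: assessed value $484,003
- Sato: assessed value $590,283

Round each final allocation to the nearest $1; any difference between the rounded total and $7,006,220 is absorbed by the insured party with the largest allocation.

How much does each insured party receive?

Chaudhri: $264,484; Delacroix: $2,342,105; Kowalski: $1,508,468; Haddad: $1,302,569; Sato: $1,588,594

Assessed value total: 2,603,341.
Raw shares: Chaudhri 98,276/2,603,341 × $7,006,220 = 264,484.47; Delacroix 870,269/2,603,341 × $7,006,220 = 2,342,104.27; Kowalski 560,510/2,603,341 × $7,006,220 = 1,508,467.92; Haddad 484,003/2,603,341 × $7,006,220 = 1,302,569.08; Sato 590,283/2,603,341 × $7,006,220 = 1,588,594.26.
At nearest $1: Chaudhri $264,484; Delacroix $2,342,104; Kowalski $1,508,468; Haddad $1,302,569; Sato $1,588,594. Sum = $7,006,219.
Difference $7,006,220 − $7,006,219 = +$1 applied to largest allocation (Delacroix): Delacroix becomes $2,342,105.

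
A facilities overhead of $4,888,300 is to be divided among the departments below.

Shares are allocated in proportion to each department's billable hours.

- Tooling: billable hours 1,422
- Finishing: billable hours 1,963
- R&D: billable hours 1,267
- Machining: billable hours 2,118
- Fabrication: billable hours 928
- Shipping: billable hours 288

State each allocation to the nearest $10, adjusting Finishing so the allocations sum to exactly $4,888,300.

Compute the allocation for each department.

Sum of billable hours: 7,986.
Unrounded shares: Tooling 1,422/7,986 × $4,888,300 = 870,418.56; Finishing 1,963/7,986 × $4,888,300 = 1,201,569.36; R&D 1,267/7,986 × $4,888,300 = 775,541.71; Machining 2,118/7,986 × $4,888,300 = 1,296,446.21; Fabrication 928/7,986 × $4,888,300 = 568,036.86; Shipping 288/7,986 × $4,888,300 = 176,287.30.
At nearest $10: Tooling $870,420; Finishing $1,201,570; R&D $775,540; Machining $1,296,450; Fabrication $568,040; Shipping $176,290. Sum = $4,888,310.
Difference $4,888,300 − $4,888,310 = −$10 applied to Finishing: Finishing becomes $1,201,560.

Tooling: $870,420; Finishing: $1,201,560; R&D: $775,540; Machining: $1,296,450; Fabrication: $568,040; Shipping: $176,290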